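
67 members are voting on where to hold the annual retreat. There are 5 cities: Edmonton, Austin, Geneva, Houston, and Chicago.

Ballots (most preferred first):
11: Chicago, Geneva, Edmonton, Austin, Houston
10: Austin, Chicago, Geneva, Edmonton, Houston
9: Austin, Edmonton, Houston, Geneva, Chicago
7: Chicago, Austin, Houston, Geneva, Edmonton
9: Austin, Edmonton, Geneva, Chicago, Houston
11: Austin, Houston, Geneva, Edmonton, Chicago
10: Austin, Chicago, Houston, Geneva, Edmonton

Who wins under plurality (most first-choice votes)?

First-place votes: Edmonton 0, Austin 49, Geneva 0, Houston 0, Chicago 18.

Austin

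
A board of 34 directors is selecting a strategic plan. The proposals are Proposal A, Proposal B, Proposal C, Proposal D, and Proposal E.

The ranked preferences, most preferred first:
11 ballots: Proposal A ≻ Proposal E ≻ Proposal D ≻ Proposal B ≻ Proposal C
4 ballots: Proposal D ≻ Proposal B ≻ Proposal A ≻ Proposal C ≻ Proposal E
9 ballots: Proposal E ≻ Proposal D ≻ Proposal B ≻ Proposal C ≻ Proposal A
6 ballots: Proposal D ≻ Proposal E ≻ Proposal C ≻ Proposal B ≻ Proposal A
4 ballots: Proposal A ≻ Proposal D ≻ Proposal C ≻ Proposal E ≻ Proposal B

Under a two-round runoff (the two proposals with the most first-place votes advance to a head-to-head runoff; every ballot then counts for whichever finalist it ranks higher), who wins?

Proposal D

Round 1 first-place votes: Proposal A 15, Proposal B 0, Proposal C 0, Proposal D 10, Proposal E 9. Proposal A and Proposal D advance.
Runoff: Proposal A is ranked above Proposal D on 15 ballots, Proposal D above Proposal A on 19.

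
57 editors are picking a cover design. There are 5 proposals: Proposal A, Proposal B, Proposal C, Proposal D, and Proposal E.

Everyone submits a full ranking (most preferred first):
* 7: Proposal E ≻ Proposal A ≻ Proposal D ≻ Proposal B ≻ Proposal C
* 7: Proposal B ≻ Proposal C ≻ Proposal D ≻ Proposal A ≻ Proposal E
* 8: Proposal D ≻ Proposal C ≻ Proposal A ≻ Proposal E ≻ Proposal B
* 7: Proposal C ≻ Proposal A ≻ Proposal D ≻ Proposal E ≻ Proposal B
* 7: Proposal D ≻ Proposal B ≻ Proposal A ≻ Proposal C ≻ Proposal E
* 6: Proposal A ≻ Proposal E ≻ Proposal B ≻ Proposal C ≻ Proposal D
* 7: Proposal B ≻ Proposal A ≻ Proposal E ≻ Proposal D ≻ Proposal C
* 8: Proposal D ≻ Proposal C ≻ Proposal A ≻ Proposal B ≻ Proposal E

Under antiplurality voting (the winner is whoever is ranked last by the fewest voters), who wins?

Proposal A

Last-place votes: Proposal A 0, Proposal B 15, Proposal C 14, Proposal D 6, Proposal E 22.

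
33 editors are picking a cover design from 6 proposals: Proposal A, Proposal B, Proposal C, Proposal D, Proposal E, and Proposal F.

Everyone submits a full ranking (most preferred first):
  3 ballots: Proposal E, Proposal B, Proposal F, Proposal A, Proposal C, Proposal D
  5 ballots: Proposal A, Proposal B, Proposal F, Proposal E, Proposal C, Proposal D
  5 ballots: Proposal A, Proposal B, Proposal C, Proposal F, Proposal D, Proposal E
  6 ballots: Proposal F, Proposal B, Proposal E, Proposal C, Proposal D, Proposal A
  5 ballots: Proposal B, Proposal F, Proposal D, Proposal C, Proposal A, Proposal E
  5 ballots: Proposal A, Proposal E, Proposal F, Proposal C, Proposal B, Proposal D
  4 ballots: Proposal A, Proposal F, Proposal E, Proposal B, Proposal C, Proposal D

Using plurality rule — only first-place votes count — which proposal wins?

First-place votes: Proposal A 19, Proposal B 5, Proposal C 0, Proposal D 0, Proposal E 3, Proposal F 6.

Proposal A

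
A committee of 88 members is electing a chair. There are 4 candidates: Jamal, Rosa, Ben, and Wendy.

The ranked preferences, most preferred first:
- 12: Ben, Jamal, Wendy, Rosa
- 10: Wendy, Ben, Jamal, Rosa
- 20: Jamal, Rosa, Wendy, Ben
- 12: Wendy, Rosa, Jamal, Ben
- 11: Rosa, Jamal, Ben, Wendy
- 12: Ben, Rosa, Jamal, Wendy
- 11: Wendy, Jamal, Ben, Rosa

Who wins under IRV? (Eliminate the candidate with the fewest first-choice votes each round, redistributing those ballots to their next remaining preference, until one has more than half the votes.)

Jamal

Round 1: Jamal 20, Rosa 11, Ben 24, Wendy 33. Rosa eliminated.
Round 2: Jamal 31, Ben 24, Wendy 33. Ben eliminated.
Round 3: Jamal 55, Wendy 33. Jamal has a majority (≥45).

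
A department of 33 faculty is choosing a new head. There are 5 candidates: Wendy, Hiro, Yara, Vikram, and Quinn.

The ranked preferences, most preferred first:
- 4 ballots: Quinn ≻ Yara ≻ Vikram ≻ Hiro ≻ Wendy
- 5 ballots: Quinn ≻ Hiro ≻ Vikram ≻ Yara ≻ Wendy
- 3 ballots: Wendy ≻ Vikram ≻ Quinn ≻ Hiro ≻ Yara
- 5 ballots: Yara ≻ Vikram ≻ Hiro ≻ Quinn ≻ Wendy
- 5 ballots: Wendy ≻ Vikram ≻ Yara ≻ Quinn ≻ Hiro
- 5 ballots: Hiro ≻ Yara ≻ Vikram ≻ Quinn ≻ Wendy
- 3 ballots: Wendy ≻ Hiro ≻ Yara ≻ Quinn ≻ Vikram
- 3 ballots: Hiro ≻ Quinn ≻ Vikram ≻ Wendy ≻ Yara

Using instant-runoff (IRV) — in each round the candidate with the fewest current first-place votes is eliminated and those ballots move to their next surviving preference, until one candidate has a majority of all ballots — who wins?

Hiro

Round 1: Wendy 11, Hiro 8, Yara 5, Vikram 0, Quinn 9. Vikram eliminated.
Round 2: Wendy 11, Hiro 8, Yara 5, Quinn 9. Yara eliminated.
Round 3: Wendy 11, Hiro 13, Quinn 9. Quinn eliminated.
Round 4: Wendy 11, Hiro 22. Hiro has a majority (≥17).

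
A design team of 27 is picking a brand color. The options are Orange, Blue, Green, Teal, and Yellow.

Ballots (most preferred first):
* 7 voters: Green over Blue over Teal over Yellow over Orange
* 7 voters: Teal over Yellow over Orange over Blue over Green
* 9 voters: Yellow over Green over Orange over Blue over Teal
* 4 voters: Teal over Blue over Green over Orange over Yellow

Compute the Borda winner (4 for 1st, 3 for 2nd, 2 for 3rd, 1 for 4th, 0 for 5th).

Yellow

Orange: 7×0 + 7×2 + 9×2 + 4×1 = 36
Blue: 7×3 + 7×1 + 9×1 + 4×3 = 49
Green: 7×4 + 7×0 + 9×3 + 4×2 = 63
Teal: 7×2 + 7×4 + 9×0 + 4×4 = 58
Yellow: 7×1 + 7×3 + 9×4 + 4×0 = 64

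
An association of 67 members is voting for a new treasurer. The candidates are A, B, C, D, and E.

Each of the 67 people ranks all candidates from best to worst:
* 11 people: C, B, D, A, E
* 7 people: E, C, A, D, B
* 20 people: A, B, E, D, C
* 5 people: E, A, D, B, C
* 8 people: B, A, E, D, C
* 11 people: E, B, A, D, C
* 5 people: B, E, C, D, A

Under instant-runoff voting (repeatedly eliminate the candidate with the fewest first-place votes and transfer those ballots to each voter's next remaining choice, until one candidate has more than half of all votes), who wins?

B

Round 1: A 20, B 13, C 11, D 0, E 23. D eliminated.
Round 2: A 20, B 13, C 11, E 23. C eliminated.
Round 3: A 20, B 24, E 23. A eliminated.
Round 4: B 44, E 23. B has a majority (≥34).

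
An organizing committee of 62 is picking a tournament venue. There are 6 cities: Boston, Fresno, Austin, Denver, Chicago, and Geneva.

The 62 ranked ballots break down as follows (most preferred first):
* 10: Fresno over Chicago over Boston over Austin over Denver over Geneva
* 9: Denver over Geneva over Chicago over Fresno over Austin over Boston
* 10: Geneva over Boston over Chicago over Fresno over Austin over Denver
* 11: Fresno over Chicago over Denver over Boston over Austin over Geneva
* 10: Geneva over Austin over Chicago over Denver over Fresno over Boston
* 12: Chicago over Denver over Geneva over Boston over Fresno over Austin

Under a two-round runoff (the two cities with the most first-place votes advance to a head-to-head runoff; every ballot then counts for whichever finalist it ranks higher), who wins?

Geneva

Round 1 first-place votes: Boston 0, Fresno 21, Austin 0, Denver 9, Chicago 12, Geneva 20. Fresno and Geneva advance.
Runoff: Fresno is ranked above Geneva on 21 ballots, Geneva above Fresno on 41.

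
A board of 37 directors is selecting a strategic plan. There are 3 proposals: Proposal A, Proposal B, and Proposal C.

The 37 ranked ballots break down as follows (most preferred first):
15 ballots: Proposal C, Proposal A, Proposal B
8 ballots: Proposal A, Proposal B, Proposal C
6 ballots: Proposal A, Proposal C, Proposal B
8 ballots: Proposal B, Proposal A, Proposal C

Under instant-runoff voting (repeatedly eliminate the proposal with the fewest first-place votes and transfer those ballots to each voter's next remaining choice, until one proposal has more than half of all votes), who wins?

Round 1: Proposal A 14, Proposal B 8, Proposal C 15. Proposal B eliminated.
Round 2: Proposal A 22, Proposal C 15. Proposal A has a majority (≥19).

Proposal A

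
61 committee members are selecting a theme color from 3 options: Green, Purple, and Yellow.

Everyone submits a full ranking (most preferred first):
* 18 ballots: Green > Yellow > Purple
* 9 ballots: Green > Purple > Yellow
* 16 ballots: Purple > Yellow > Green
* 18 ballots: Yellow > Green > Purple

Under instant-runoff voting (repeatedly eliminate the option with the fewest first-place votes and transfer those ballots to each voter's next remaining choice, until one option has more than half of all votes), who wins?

Yellow

Round 1: Green 27, Purple 16, Yellow 18. Purple eliminated.
Round 2: Green 27, Yellow 34. Yellow has a majority (≥31).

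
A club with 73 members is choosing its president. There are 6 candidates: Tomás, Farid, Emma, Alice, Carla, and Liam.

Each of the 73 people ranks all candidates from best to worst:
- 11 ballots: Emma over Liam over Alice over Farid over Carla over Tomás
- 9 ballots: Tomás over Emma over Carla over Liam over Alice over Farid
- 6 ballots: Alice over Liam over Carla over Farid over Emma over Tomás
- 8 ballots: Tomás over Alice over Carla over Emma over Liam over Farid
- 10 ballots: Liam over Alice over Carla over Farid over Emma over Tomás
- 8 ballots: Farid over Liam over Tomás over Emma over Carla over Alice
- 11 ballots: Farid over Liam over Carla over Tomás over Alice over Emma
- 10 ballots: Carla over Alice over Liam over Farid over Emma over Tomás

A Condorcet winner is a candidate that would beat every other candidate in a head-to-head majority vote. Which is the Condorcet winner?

Liam

Liam vs Tomás: 56–17
Liam vs Farid: 54–19
Liam vs Emma: 45–28
Liam vs Alice: 49–24
Liam vs Carla: 46–27
Liam beats every other candidate.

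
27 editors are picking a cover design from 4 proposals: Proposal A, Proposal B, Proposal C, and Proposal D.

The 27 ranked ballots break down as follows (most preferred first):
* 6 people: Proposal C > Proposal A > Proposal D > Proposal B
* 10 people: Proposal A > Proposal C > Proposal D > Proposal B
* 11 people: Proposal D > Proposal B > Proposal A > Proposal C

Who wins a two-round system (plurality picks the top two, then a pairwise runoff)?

Round 1 first-place votes: Proposal A 10, Proposal B 0, Proposal C 6, Proposal D 11. Proposal D and Proposal A advance.
Runoff: Proposal D is ranked above Proposal A on 11 ballots, Proposal A above Proposal D on 16.

Proposal A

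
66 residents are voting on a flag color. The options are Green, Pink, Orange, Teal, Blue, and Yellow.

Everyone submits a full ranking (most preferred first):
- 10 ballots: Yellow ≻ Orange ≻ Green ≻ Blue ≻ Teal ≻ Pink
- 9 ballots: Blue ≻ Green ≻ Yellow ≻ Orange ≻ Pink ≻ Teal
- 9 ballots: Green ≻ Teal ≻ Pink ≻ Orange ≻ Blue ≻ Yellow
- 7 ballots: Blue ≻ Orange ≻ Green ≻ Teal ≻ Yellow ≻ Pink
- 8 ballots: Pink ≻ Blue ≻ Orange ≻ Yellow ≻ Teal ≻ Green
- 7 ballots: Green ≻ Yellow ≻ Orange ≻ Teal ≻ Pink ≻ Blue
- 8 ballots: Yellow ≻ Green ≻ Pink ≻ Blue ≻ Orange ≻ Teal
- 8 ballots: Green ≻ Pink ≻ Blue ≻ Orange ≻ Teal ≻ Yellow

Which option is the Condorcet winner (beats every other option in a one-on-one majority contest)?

Green vs Pink: 58–8
Green vs Orange: 41–25
Green vs Teal: 58–8
Green vs Blue: 42–24
Green vs Yellow: 40–26
Green beats every other option.

Green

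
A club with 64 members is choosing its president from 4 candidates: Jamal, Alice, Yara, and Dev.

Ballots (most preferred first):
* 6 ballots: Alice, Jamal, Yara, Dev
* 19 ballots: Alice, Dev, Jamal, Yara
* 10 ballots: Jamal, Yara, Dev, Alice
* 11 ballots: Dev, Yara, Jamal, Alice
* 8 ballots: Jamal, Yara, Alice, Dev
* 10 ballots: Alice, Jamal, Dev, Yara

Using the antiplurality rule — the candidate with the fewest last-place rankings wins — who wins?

Jamal

Last-place votes: Jamal 0, Alice 21, Yara 29, Dev 14.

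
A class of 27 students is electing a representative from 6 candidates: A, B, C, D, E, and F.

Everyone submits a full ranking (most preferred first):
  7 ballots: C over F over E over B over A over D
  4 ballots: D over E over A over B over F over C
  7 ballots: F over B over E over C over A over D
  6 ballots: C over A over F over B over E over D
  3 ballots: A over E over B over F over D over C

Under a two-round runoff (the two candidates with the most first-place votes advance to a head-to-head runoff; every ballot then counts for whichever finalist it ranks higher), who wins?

F

Round 1 first-place votes: A 3, B 0, C 13, D 4, E 0, F 7. C and F advance.
Runoff: C is ranked above F on 13 ballots, F above C on 14.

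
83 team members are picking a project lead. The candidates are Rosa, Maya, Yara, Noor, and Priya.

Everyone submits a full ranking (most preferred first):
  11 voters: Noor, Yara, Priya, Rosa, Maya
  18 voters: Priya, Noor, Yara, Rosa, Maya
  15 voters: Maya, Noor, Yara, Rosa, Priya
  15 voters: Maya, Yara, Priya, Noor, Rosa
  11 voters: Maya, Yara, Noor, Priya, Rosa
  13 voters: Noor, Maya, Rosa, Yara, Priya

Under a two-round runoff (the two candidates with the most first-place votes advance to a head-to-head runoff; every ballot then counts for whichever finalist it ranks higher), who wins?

Round 1 first-place votes: Rosa 0, Maya 41, Yara 0, Noor 24, Priya 18. Maya and Noor advance.
Runoff: Maya is ranked above Noor on 41 ballots, Noor above Maya on 42.

Noor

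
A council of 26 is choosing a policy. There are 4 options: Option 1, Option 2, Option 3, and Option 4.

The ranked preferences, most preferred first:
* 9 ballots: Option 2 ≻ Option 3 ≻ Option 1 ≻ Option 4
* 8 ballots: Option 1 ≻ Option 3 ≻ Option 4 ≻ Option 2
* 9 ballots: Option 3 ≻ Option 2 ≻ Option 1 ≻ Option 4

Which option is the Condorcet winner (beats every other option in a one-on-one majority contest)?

Option 3 vs Option 1: 18–8
Option 3 vs Option 2: 17–9
Option 3 vs Option 4: 26–0
Option 3 beats every other option.

Option 3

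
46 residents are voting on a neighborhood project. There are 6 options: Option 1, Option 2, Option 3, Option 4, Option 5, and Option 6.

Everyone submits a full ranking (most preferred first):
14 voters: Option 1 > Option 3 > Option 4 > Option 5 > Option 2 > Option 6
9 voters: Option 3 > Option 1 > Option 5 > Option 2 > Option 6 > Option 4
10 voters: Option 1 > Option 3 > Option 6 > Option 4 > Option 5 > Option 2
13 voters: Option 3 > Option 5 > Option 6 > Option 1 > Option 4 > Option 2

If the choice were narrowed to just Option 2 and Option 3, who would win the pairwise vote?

Option 2 is ranked above Option 3 on 0 ballots; Option 3 above Option 2 on 46.

Option 3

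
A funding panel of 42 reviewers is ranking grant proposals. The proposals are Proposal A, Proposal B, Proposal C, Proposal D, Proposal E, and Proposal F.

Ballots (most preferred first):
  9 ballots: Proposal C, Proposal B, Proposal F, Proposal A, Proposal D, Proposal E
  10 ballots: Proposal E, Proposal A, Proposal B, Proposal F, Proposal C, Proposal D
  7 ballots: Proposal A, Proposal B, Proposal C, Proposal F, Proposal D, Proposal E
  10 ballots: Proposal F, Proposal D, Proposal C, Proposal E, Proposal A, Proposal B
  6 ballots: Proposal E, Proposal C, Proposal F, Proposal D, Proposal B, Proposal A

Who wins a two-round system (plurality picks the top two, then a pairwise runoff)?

Round 1 first-place votes: Proposal A 7, Proposal B 0, Proposal C 9, Proposal D 0, Proposal E 16, Proposal F 10. Proposal E and Proposal F advance.
Runoff: Proposal E is ranked above Proposal F on 16 ballots, Proposal F above Proposal E on 26.

Proposal F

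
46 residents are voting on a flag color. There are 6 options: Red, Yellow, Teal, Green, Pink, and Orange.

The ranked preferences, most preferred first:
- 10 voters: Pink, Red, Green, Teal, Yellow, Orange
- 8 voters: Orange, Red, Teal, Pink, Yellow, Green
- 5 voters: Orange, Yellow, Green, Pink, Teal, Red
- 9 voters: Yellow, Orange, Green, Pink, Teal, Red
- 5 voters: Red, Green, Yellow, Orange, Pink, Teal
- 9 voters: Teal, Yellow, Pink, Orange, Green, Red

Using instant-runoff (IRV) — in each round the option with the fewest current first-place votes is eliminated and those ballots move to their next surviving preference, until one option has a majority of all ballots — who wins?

Round 1: Red 5, Yellow 9, Teal 9, Green 0, Pink 10, Orange 13. Green eliminated.
Round 2: Red 5, Yellow 9, Teal 9, Pink 10, Orange 13. Red eliminated.
Round 3: Yellow 14, Teal 9, Pink 10, Orange 13. Teal eliminated.
Round 4: Yellow 23, Pink 10, Orange 13. Pink eliminated.
Round 5: Yellow 33, Orange 13. Yellow has a majority (≥24).

Yellow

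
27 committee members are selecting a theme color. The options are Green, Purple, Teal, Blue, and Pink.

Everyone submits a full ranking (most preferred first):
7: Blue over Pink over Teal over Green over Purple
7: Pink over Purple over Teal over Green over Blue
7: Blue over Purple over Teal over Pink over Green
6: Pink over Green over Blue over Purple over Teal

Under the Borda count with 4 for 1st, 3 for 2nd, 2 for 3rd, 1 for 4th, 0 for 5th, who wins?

Pink

Green: 7×1 + 7×1 + 7×0 + 6×3 = 32
Purple: 7×0 + 7×3 + 7×3 + 6×1 = 48
Teal: 7×2 + 7×2 + 7×2 + 6×0 = 42
Blue: 7×4 + 7×0 + 7×4 + 6×2 = 68
Pink: 7×3 + 7×4 + 7×1 + 6×4 = 80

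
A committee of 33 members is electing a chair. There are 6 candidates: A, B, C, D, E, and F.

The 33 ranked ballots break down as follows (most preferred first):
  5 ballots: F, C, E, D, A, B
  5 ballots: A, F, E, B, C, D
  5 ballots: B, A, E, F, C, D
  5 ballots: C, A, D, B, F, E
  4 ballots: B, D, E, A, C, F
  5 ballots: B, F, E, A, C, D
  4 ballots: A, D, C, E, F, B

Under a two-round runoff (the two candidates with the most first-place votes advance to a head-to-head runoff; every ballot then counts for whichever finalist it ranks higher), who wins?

Round 1 first-place votes: A 9, B 14, C 5, D 0, E 0, F 5. B and A advance.
Runoff: B is ranked above A on 14 ballots, A above B on 19.

A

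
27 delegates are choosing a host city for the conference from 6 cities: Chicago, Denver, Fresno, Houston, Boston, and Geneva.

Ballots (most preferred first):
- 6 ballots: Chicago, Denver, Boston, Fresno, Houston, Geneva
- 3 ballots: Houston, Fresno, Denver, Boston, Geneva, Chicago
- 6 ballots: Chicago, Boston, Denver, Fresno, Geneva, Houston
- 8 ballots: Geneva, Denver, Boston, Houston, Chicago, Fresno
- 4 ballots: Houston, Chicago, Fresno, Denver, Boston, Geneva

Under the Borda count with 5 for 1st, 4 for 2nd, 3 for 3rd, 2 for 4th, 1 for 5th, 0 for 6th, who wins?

Chicago: 6×5 + 3×0 + 6×5 + 8×1 + 4×4 = 84
Denver: 6×4 + 3×3 + 6×3 + 8×4 + 4×2 = 91
Fresno: 6×2 + 3×4 + 6×2 + 8×0 + 4×3 = 48
Houston: 6×1 + 3×5 + 6×0 + 8×2 + 4×5 = 57
Boston: 6×3 + 3×2 + 6×4 + 8×3 + 4×1 = 76
Geneva: 6×0 + 3×1 + 6×1 + 8×5 + 4×0 = 49

Denver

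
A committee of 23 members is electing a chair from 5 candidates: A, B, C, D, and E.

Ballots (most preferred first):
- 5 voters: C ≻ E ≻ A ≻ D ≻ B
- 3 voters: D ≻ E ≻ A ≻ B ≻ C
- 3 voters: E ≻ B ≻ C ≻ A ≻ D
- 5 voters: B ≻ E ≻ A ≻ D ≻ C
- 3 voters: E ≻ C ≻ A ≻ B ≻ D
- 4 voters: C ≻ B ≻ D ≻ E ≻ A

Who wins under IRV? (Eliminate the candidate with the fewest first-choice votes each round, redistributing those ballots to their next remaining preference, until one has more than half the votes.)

E

Round 1: A 0, B 5, C 9, D 3, E 6. A eliminated.
Round 2: B 5, C 9, D 3, E 6. D eliminated.
Round 3: B 5, C 9, E 9. B eliminated.
Round 4: C 9, E 14. E has a majority (≥12).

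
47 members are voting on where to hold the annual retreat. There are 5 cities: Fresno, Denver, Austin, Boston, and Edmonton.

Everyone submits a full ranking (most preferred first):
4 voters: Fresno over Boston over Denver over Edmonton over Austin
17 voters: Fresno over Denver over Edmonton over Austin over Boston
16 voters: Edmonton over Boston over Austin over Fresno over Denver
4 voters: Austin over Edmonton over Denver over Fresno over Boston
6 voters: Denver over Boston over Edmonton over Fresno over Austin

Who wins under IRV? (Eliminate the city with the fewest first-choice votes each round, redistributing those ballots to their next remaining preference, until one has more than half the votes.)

Edmonton

Round 1: Fresno 21, Denver 6, Austin 4, Boston 0, Edmonton 16. Boston eliminated.
Round 2: Fresno 21, Denver 6, Austin 4, Edmonton 16. Austin eliminated.
Round 3: Fresno 21, Denver 6, Edmonton 20. Denver eliminated.
Round 4: Fresno 21, Edmonton 26. Edmonton has a majority (≥24).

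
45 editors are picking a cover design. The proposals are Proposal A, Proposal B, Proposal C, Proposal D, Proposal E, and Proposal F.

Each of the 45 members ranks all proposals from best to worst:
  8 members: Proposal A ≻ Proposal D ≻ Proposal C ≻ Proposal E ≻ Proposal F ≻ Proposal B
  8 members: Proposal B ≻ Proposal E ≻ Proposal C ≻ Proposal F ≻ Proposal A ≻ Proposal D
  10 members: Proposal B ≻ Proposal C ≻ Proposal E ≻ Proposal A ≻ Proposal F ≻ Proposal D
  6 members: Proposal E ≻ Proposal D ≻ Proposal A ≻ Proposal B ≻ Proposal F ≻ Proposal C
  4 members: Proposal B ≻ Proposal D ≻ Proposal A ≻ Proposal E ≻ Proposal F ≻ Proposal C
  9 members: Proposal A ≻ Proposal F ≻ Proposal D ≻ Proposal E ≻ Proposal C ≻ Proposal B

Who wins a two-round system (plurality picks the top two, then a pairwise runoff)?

Proposal A

Round 1 first-place votes: Proposal A 17, Proposal B 22, Proposal C 0, Proposal D 0, Proposal E 6, Proposal F 0. Proposal B and Proposal A advance.
Runoff: Proposal B is ranked above Proposal A on 22 ballots, Proposal A above Proposal B on 23.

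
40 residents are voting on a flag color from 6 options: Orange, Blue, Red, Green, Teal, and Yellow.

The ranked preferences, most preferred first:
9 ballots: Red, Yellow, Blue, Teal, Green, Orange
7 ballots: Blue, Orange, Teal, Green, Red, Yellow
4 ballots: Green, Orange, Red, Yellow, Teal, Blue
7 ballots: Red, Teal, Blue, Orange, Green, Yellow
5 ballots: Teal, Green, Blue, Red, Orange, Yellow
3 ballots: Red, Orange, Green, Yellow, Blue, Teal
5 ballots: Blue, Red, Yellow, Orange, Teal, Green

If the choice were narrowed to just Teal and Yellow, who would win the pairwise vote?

Teal is ranked above Yellow on 19 ballots; Yellow above Teal on 21.

Yellow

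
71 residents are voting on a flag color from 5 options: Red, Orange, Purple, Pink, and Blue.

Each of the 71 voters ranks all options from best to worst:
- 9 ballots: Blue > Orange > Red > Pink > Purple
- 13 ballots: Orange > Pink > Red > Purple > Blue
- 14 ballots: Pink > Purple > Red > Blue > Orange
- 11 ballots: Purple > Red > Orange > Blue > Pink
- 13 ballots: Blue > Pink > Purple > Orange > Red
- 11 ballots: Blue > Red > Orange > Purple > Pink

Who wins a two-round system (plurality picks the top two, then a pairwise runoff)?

Round 1 first-place votes: Red 0, Orange 13, Purple 11, Pink 14, Blue 33. Blue and Pink advance.
Runoff: Blue is ranked above Pink on 44 ballots, Pink above Blue on 27.

Blue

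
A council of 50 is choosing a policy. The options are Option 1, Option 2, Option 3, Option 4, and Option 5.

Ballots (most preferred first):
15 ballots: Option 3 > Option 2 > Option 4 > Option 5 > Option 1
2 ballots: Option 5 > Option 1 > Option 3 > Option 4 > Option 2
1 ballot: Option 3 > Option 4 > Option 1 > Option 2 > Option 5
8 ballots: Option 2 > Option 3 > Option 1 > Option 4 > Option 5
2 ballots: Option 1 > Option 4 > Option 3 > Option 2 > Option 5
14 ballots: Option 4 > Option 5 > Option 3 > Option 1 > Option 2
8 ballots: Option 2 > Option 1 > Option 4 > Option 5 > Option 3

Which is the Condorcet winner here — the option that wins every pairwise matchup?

Option 3 vs Option 1: 38–12
Option 3 vs Option 2: 34–16
Option 3 vs Option 4: 26–24
Option 3 vs Option 5: 26–24
Option 3 beats every other option.

Option 3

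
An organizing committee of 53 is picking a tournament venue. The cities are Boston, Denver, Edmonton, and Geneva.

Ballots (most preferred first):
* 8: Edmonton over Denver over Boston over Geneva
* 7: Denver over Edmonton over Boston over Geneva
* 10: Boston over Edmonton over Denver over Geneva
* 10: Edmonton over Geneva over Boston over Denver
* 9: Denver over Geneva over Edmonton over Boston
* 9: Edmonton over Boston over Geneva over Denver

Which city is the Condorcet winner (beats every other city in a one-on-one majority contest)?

Edmonton

Edmonton vs Boston: 43–10
Edmonton vs Denver: 37–16
Edmonton vs Geneva: 44–9
Edmonton beats every other city.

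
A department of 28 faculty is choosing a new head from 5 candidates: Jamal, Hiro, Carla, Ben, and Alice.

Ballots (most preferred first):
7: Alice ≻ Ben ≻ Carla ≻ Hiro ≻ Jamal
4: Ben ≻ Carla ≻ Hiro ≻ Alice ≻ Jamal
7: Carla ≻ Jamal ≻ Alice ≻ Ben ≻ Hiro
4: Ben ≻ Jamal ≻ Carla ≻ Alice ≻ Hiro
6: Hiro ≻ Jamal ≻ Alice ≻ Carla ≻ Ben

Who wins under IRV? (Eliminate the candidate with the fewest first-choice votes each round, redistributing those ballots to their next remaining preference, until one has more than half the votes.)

Round 1: Jamal 0, Hiro 6, Carla 7, Ben 8, Alice 7. Jamal eliminated.
Round 2: Hiro 6, Carla 7, Ben 8, Alice 7. Hiro eliminated.
Round 3: Carla 7, Ben 8, Alice 13. Carla eliminated.
Round 4: Ben 8, Alice 20. Alice has a majority (≥15).

Alice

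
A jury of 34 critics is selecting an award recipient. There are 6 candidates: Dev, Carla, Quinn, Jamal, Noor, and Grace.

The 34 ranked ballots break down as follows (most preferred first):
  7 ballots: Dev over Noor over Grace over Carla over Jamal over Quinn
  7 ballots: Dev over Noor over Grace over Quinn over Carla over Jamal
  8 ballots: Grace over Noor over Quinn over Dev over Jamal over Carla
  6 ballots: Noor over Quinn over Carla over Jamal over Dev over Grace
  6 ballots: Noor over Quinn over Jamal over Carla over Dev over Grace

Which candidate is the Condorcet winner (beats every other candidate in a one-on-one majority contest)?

Noor

Noor vs Dev: 20–14
Noor vs Carla: 34–0
Noor vs Quinn: 34–0
Noor vs Jamal: 34–0
Noor vs Grace: 26–8
Noor beats every other candidate.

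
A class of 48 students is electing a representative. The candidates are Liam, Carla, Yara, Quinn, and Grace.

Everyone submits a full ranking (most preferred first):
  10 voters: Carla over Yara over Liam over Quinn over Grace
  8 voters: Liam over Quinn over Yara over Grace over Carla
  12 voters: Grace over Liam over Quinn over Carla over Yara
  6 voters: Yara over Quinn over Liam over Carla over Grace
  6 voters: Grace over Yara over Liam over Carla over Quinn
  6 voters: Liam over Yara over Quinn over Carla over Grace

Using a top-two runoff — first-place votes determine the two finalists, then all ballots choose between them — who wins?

Round 1 first-place votes: Liam 14, Carla 10, Yara 6, Quinn 0, Grace 18. Grace and Liam advance.
Runoff: Grace is ranked above Liam on 18 ballots, Liam above Grace on 30.

Liam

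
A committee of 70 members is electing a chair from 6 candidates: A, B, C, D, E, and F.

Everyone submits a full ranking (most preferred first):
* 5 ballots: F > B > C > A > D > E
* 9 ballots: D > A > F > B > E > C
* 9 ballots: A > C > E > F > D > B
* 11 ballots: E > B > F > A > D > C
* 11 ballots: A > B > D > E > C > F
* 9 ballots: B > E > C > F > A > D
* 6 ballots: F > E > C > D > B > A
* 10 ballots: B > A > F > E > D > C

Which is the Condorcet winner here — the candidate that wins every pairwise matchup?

B vs A: 41–29
B vs C: 55–15
B vs D: 46–24
B vs E: 44–26
B vs F: 41–29
B beats every other candidate.

B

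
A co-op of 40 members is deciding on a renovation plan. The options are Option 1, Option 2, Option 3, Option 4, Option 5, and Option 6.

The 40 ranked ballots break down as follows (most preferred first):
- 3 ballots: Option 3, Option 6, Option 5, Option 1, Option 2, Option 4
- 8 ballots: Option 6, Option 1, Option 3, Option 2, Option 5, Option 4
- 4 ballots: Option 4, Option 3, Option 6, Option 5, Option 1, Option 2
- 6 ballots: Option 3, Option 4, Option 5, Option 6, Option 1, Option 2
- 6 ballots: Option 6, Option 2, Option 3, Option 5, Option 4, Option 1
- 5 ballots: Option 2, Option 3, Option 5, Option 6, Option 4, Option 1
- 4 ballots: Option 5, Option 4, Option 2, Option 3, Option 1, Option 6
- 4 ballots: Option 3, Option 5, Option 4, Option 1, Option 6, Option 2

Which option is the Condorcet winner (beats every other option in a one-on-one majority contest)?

Option 3 vs Option 1: 32–8
Option 3 vs Option 2: 25–15
Option 3 vs Option 4: 32–8
Option 3 vs Option 5: 36–4
Option 3 vs Option 6: 26–14
Option 3 beats every other option.

Option 3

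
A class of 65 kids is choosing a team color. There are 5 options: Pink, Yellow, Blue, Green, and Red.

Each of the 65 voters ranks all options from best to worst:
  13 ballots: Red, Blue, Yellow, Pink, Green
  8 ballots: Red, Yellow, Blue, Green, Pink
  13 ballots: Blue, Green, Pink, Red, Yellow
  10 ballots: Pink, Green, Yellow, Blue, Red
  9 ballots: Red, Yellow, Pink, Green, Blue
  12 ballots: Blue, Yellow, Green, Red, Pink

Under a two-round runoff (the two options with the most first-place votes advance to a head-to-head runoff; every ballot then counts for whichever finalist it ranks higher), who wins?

Blue

Round 1 first-place votes: Pink 10, Yellow 0, Blue 25, Green 0, Red 30. Red and Blue advance.
Runoff: Red is ranked above Blue on 30 ballots, Blue above Red on 35.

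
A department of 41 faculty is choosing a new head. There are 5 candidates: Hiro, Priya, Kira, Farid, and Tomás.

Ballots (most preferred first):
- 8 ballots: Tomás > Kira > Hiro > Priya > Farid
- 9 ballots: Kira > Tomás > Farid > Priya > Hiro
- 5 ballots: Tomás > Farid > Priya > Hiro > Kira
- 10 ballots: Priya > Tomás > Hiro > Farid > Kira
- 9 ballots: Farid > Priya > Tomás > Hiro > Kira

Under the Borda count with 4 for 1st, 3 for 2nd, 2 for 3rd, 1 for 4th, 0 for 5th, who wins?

Hiro: 8×2 + 9×0 + 5×1 + 10×2 + 9×1 = 50
Priya: 8×1 + 9×1 + 5×2 + 10×4 + 9×3 = 94
Kira: 8×3 + 9×4 + 5×0 + 10×0 + 9×0 = 60
Farid: 8×0 + 9×2 + 5×3 + 10×1 + 9×4 = 79
Tomás: 8×4 + 9×3 + 5×4 + 10×3 + 9×2 = 127

Tomás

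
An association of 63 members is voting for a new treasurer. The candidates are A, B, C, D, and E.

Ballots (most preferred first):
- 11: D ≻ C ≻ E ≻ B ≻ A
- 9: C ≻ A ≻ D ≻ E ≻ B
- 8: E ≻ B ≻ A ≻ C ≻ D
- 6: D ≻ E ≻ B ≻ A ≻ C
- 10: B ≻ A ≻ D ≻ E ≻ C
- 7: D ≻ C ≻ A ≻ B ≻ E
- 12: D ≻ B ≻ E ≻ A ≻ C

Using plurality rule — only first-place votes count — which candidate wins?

First-place votes: A 0, B 10, C 9, D 36, E 8.

D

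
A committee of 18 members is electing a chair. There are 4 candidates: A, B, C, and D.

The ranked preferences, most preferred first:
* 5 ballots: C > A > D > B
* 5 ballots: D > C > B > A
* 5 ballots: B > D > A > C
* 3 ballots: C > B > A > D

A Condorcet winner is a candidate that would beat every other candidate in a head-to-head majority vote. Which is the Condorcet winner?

D vs A: 10–8
D vs B: 10–8
D vs C: 10–8
D beats every other candidate.

D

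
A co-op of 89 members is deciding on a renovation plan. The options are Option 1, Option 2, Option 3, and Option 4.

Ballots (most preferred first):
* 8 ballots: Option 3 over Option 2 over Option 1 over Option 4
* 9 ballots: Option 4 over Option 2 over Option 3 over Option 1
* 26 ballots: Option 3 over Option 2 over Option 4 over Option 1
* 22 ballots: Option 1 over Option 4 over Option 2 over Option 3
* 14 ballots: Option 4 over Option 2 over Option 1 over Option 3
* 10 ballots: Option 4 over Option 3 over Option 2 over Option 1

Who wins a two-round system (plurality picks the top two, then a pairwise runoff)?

Round 1 first-place votes: Option 1 22, Option 2 0, Option 3 34, Option 4 33. Option 3 and Option 4 advance.
Runoff: Option 3 is ranked above Option 4 on 34 ballots, Option 4 above Option 3 on 55.

Option 4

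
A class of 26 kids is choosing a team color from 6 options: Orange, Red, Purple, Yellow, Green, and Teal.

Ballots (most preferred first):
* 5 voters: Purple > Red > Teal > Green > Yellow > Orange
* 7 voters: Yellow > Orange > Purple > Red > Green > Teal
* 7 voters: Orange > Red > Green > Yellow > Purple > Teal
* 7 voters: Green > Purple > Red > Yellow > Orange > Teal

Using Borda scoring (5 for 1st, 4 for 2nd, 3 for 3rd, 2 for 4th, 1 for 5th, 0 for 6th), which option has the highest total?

Orange: 5×0 + 7×4 + 7×5 + 7×1 = 70
Red: 5×4 + 7×2 + 7×4 + 7×3 = 83
Purple: 5×5 + 7×3 + 7×1 + 7×4 = 81
Yellow: 5×1 + 7×5 + 7×2 + 7×2 = 68
Green: 5×2 + 7×1 + 7×3 + 7×5 = 73
Teal: 5×3 + 7×0 + 7×0 + 7×0 = 15

Red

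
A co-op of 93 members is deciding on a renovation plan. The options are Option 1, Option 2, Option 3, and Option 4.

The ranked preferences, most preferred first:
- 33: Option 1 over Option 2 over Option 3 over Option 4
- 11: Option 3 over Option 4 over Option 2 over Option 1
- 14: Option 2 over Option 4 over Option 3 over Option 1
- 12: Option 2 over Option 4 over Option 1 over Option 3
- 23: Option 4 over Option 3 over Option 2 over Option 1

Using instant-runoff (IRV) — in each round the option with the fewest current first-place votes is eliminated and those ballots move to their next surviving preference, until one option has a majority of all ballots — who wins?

Round 1: Option 1 33, Option 2 26, Option 3 11, Option 4 23. Option 3 eliminated.
Round 2: Option 1 33, Option 2 26, Option 4 34. Option 2 eliminated.
Round 3: Option 1 33, Option 4 60. Option 4 has a majority (≥47).

Option 4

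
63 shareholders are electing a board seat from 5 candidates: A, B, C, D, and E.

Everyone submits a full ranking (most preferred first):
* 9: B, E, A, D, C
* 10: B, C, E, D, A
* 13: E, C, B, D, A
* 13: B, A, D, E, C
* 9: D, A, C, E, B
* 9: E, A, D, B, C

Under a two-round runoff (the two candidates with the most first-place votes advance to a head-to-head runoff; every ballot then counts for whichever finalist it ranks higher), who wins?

B

Round 1 first-place votes: A 0, B 32, C 0, D 9, E 22. B and E advance.
Runoff: B is ranked above E on 32 ballots, E above B on 31.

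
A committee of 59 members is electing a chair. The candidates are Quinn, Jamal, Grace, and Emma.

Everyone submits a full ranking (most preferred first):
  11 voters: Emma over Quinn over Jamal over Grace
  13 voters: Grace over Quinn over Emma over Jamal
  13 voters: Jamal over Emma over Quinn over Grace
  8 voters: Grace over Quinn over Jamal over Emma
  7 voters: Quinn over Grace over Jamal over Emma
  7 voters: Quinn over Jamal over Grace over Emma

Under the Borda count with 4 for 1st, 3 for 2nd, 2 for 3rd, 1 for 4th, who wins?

Quinn: 11×3 + 13×3 + 13×2 + 8×3 + 7×4 + 7×4 = 178
Jamal: 11×2 + 13×1 + 13×4 + 8×2 + 7×2 + 7×3 = 138
Grace: 11×1 + 13×4 + 13×1 + 8×4 + 7×3 + 7×2 = 143
Emma: 11×4 + 13×2 + 13×3 + 8×1 + 7×1 + 7×1 = 131

Quinn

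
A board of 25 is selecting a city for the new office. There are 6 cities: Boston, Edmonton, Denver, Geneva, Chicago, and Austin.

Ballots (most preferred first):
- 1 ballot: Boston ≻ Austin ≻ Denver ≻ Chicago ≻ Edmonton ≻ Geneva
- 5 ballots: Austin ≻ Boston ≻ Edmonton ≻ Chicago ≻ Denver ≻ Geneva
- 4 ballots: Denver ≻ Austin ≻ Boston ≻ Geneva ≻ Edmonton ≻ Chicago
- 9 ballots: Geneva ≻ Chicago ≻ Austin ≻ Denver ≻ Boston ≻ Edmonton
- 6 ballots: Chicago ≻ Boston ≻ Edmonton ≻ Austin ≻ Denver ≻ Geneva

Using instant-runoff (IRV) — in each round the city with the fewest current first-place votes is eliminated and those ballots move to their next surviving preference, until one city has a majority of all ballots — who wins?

Round 1: Boston 1, Edmonton 0, Denver 4, Geneva 9, Chicago 6, Austin 5. Edmonton eliminated.
Round 2: Boston 1, Denver 4, Geneva 9, Chicago 6, Austin 5. Boston eliminated.
Round 3: Denver 4, Geneva 9, Chicago 6, Austin 6. Denver eliminated.
Round 4: Geneva 9, Chicago 6, Austin 10. Chicago eliminated.
Round 5: Geneva 9, Austin 16. Austin has a majority (≥13).

Austin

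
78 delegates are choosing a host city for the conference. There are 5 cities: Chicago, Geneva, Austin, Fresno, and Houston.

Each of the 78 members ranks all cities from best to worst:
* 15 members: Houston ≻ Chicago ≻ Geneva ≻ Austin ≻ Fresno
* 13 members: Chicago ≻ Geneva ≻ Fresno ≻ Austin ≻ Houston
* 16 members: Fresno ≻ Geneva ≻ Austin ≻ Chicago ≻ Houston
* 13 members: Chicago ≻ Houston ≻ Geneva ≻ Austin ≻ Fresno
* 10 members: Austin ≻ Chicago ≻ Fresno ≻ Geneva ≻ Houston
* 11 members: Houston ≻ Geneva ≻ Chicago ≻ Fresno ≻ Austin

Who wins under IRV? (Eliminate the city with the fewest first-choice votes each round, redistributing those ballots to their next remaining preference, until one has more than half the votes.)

Round 1: Chicago 26, Geneva 0, Austin 10, Fresno 16, Houston 26. Geneva eliminated.
Round 2: Chicago 26, Austin 10, Fresno 16, Houston 26. Austin eliminated.
Round 3: Chicago 36, Fresno 16, Houston 26. Fresno eliminated.
Round 4: Chicago 52, Houston 26. Chicago has a majority (≥40).

Chicago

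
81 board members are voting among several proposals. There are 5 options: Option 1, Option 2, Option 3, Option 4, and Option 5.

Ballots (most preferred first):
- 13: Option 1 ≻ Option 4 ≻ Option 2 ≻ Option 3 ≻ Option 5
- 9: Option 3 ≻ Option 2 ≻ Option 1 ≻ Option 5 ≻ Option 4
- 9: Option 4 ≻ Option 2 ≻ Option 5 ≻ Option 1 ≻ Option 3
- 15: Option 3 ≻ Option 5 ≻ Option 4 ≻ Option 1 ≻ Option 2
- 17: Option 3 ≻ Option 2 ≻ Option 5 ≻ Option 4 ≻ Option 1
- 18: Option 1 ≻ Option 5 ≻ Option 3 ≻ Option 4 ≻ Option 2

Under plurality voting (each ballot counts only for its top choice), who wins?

Option 3

First-place votes: Option 1 31, Option 2 0, Option 3 41, Option 4 9, Option 5 0.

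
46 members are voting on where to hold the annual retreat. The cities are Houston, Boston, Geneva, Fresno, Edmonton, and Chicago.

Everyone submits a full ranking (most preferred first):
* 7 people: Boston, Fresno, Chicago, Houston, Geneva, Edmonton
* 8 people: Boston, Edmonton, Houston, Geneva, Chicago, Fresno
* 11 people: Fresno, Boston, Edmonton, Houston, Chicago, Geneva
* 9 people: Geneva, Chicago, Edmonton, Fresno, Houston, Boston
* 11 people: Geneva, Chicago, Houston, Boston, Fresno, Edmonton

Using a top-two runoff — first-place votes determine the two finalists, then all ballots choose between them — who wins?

Boston

Round 1 first-place votes: Houston 0, Boston 15, Geneva 20, Fresno 11, Edmonton 0, Chicago 0. Geneva and Boston advance.
Runoff: Geneva is ranked above Boston on 20 ballots, Boston above Geneva on 26.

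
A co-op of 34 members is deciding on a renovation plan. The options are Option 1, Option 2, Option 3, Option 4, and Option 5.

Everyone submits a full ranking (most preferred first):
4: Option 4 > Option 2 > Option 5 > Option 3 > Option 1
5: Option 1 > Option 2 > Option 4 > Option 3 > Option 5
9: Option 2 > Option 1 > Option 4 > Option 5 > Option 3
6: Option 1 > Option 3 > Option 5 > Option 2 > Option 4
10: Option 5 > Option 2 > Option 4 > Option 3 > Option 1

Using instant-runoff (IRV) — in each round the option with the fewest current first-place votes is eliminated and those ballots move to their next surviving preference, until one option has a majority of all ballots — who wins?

Option 2

Round 1: Option 1 11, Option 2 9, Option 3 0, Option 4 4, Option 5 10. Option 3 eliminated.
Round 2: Option 1 11, Option 2 9, Option 4 4, Option 5 10. Option 4 eliminated.
Round 3: Option 1 11, Option 2 13, Option 5 10. Option 5 eliminated.
Round 4: Option 1 11, Option 2 23. Option 2 has a majority (≥18).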